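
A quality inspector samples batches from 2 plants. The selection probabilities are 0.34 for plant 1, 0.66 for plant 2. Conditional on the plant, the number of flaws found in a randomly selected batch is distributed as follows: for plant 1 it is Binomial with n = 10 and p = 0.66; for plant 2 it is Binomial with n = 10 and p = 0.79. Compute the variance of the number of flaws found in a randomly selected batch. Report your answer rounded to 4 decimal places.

Per component, 1: μ=6.6, E[X²]=45.804; 2: μ=7.9, E[X²]=64.069.
E[X] = 0.34·6.6 + 0.66·7.9 = 7.458.
E[X²] = 0.34·45.804 + 0.66·64.069 = 57.8589.
Var(X) = E[X²] − (E[X])² = 57.8589 − 55.6218 = 2.23714.

2.2371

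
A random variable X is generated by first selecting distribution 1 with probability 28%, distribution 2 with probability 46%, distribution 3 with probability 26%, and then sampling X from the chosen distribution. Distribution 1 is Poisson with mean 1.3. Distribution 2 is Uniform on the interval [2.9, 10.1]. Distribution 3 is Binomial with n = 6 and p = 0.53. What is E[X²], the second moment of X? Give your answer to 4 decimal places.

For each component E[X²] = Var + (mean)², giving 1: 2.99; 2: 46.57; 3: 11.607.
Overall E[X²] = 0.28·2.99 + 0.46·46.57 + 0.26·11.607 = 25.2772.

25.2772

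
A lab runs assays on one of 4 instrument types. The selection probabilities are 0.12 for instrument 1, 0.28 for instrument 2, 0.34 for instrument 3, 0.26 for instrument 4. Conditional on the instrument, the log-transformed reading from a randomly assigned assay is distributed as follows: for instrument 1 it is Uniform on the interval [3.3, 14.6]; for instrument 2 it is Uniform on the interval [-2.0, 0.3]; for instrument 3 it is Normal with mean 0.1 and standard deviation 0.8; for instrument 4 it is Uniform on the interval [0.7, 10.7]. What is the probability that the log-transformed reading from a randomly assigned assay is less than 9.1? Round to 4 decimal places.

0.9000

Conditional on each instrument, P(X < 9.1): 1: 0.513274; 2: 1; 3: 1; 4: 0.84.
By total probability, P(X < 9.1) = 0.12·0.513274 + 0.28·1 + 0.34·1 + 0.26·0.84 = 0.899993.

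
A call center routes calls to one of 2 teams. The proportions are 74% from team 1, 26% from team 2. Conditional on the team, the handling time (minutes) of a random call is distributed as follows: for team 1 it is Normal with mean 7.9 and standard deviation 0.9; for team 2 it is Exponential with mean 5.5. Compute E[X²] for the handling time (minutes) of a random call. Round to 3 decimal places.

For each component E[X²] = Var + (mean)², giving 1: 63.22; 2: 60.5.
Overall E[X²] = 0.74·63.22 + 0.26·60.5 = 62.5128.

62.513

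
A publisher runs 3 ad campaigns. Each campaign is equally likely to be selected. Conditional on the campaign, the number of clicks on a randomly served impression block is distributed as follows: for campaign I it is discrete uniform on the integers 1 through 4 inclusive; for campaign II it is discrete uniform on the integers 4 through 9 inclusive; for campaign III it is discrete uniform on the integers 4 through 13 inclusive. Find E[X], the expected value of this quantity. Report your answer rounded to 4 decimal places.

5.8333

Component means — I: 2.5; II: 6.5; III: 8.5.
E[X] = 0.333333·2.5 + 0.333333·6.5 + 0.333333·8.5 = 5.83333.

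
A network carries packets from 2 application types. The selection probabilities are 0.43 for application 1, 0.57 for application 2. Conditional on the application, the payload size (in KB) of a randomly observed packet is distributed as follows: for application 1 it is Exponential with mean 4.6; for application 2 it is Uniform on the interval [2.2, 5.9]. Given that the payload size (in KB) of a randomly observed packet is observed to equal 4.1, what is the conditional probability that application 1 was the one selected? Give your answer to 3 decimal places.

0.199

Likelihoods f(4.1 | ·): 1: 0.0891566; 2: 0.27027.
Posterior ∝ prior × likelihood. Numerator for 1: 0.43·0.0891566 = 0.0383373.
Normalizing constant: 0.43·0.0891566 + 0.57·0.27027 = 0.192391.
P(1 | observation) = 0.0383373 / 0.192391 = 0.199267.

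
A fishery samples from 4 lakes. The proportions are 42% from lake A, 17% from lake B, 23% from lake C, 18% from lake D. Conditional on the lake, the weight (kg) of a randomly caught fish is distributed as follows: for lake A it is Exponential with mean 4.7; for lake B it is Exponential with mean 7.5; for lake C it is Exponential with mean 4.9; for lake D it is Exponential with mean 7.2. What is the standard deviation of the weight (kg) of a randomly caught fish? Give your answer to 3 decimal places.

Per component, A: μ=4.7, E[X²]=44.18; B: μ=7.5, E[X²]=112.5; C: μ=4.9, E[X²]=48.02; D: μ=7.2, E[X²]=103.68.
E[X] = 0.42·4.7 + 0.17·7.5 + 0.23·4.9 + 0.18·7.2 = 5.672.
E[X²] = 0.42·44.18 + 0.17·112.5 + 0.23·48.02 + 0.18·103.68 = 67.3876.
Var(X) = E[X²] − (E[X])² = 67.3876 − 32.1716 = 35.216.
SD(X) = √35.216 = 5.93431.

5.934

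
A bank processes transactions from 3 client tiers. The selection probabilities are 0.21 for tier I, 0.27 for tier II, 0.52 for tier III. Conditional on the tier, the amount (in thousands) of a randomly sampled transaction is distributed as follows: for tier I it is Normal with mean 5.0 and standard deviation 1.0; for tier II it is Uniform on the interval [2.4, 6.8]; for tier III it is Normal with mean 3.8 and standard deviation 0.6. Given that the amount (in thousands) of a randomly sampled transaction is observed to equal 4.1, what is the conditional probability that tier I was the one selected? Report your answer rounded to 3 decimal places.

0.132

Likelihoods f(4.1 | ·): I: 0.266085; II: 0.227273; III: 0.586776.
Posterior ∝ prior × likelihood. Numerator for I: 0.21·0.266085 = 0.0558779.
Normalizing constant: 0.21·0.266085 + 0.27·0.227273 + 0.52·0.586776 = 0.422365.
P(I | observation) = 0.0558779 / 0.422365 = 0.132298.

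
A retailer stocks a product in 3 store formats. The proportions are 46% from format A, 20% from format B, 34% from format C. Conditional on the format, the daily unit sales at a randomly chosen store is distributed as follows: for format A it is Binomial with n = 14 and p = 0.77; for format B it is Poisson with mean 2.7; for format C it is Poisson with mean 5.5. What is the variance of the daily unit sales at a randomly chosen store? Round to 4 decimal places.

Per component, A: μ=10.78, E[X²]=118.688; B: μ=2.7, E[X²]=9.99; C: μ=5.5, E[X²]=35.75.
E[X] = 0.46·10.78 + 0.2·2.7 + 0.34·5.5 = 7.3688.
E[X²] = 0.46·118.688 + 0.2·9.99 + 0.34·35.75 = 68.7494.
Var(X) = E[X²] − (E[X])² = 68.7494 − 54.2992 = 14.4502.

14.4502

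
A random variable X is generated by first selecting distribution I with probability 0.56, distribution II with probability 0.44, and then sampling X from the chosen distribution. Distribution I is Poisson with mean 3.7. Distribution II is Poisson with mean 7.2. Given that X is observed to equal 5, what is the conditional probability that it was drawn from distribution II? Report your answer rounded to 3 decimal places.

0.398

Likelihoods P(X=5 | ·): I: 0.142869; II: 0.120382.
Posterior ∝ prior × likelihood. Numerator for II: 0.44·0.120382 = 0.052968.
Normalizing constant: 0.56·0.142869 + 0.44·0.120382 = 0.132975.
P(II | observation) = 0.052968 / 0.132975 = 0.398332.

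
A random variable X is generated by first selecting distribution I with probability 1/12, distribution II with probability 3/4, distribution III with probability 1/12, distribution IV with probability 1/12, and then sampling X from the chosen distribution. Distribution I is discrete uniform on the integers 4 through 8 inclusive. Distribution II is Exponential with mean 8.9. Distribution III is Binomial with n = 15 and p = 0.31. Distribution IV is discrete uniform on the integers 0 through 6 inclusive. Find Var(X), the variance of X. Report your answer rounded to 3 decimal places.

64.099

Per component, I: μ=6, E[X²]=38; II: μ=8.9, E[X²]=158.42; III: μ=4.65, E[X²]=24.831; IV: μ=3, E[X²]=13.
E[X] = 0.0833333·6 + 0.75·8.9 + 0.0833333·4.65 + 0.0833333·3 = 7.8125.
E[X²] = 0.0833333·38 + 0.75·158.42 + 0.0833333·24.831 + 0.0833333·13 = 125.134.
Var(X) = E[X²] − (E[X])² = 125.134 − 61.0352 = 64.0991.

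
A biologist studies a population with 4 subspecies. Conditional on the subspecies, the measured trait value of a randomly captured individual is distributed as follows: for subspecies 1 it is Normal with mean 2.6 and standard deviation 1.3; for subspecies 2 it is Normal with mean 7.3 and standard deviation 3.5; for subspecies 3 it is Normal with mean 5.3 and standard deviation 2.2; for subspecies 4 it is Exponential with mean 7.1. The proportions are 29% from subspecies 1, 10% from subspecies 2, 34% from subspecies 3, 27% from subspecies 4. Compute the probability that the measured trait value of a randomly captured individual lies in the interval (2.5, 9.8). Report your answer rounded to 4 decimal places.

Conditional on each subspecies, P(2.5 < X < 9.8): 1: 0.530658; 2: 0.677354; 3: 0.878038; 4: 0.451693.
By total probability, P(2.5 < X < 9.8) = 0.29·0.530658 + 0.1·0.677354 + 0.34·0.878038 + 0.27·0.451693 = 0.642116.

0.6421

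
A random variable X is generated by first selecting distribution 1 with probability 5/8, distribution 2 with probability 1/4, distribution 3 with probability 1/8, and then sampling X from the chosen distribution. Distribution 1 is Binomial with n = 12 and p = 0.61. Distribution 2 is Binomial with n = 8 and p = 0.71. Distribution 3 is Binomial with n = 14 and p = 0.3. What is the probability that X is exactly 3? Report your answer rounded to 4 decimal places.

0.0411

Conditional on each component, P(X = 3): 1: 0.010423; 2: 0.0411105; 3: 0.194332.
By total probability, P(X = 3) = 0.625·0.010423 + 0.25·0.0411105 + 0.125·0.194332 = 0.0410835.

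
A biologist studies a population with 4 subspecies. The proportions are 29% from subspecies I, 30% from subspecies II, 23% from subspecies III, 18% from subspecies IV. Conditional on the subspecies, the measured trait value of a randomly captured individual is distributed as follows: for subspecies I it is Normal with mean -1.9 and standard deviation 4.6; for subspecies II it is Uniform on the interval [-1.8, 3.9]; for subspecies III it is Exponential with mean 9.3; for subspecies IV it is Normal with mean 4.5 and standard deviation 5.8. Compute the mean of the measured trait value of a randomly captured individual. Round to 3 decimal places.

Component means — I: -1.9; II: 1.05; III: 9.3; IV: 4.5.
E[X] = 0.29·-1.9 + 0.3·1.05 + 0.23·9.3 + 0.18·4.5 = 2.713.

2.713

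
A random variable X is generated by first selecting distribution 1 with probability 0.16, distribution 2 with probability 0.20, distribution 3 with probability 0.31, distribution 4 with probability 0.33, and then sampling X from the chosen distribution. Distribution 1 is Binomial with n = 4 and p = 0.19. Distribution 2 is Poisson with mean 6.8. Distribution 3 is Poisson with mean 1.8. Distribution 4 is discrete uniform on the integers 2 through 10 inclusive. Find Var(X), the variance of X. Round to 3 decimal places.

Per component, 1: μ=0.76, E[X²]=1.1932; 2: μ=6.8, E[X²]=53.04; 3: μ=1.8, E[X²]=5.04; 4: μ=6, E[X²]=42.6667.
E[X] = 0.16·0.76 + 0.2·6.8 + 0.31·1.8 + 0.33·6 = 4.0196.
E[X²] = 0.16·1.1932 + 0.2·53.04 + 0.31·5.04 + 0.33·42.6667 = 26.4413.
Var(X) = E[X²] − (E[X])² = 26.4413 − 16.1572 = 10.2841.

10.284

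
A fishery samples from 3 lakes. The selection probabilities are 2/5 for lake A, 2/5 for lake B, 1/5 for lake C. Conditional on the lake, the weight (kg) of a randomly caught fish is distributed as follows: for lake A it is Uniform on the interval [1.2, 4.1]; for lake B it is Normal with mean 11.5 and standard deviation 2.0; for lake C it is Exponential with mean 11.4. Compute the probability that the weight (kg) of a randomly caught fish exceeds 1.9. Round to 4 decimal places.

Conditional on each lake, P(X > 1.9): A: 0.758621; B: 0.999999; C: 0.846482.
By total probability, P(X > 1.9) = 0.4·0.758621 + 0.4·0.999999 + 0.2·0.846482 = 0.872744.

0.8727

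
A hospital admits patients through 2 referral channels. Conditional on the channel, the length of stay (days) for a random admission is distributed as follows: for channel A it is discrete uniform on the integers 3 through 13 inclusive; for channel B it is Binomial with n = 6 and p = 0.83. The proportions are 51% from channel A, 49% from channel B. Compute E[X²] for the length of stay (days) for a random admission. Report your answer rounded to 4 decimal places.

For each component E[X²] = Var + (mean)², giving A: 74; B: 25.647.
Overall E[X²] = 0.51·74 + 0.49·25.647 = 50.307.

50.3070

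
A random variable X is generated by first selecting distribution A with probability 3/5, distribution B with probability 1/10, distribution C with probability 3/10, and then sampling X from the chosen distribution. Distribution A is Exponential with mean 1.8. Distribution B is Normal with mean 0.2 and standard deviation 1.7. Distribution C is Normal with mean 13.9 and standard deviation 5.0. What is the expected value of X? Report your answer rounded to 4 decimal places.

Component means — A: 1.8; B: 0.2; C: 13.9.
E[X] = 0.6·1.8 + 0.1·0.2 + 0.3·13.9 = 5.27.

5.2700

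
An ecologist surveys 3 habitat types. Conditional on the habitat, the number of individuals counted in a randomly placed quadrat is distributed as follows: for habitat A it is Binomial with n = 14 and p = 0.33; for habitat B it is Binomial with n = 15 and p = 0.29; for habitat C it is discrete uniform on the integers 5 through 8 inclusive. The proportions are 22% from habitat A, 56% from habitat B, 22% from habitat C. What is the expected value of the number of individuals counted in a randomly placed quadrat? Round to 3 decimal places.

Component means — A: 4.62; B: 4.35; C: 6.5.
E[X] = 0.22·4.62 + 0.56·4.35 + 0.22·6.5 = 4.8824.

4.882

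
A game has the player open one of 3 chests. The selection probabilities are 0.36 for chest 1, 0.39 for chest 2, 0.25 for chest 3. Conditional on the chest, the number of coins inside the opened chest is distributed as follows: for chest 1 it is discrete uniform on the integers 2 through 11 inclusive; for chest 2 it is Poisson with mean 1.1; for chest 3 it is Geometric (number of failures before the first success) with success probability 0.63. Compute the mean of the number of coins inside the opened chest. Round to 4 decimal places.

2.9158

Component means — 1: 6.5; 2: 1.1; 3: 0.587302.
E[X] = 0.36·6.5 + 0.39·1.1 + 0.25·0.587302 = 2.91583.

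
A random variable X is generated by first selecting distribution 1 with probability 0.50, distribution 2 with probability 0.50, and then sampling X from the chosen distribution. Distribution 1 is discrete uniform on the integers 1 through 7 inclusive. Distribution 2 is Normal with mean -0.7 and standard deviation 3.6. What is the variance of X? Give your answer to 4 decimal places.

14.0025

Per component, 1: μ=4, E[X²]=20; 2: μ=-0.7, E[X²]=13.45.
E[X] = 0.5·4 + 0.5·-0.7 = 1.65.
E[X²] = 0.5·20 + 0.5·13.45 = 16.725.
Var(X) = E[X²] − (E[X])² = 16.725 − 2.7225 = 14.0025.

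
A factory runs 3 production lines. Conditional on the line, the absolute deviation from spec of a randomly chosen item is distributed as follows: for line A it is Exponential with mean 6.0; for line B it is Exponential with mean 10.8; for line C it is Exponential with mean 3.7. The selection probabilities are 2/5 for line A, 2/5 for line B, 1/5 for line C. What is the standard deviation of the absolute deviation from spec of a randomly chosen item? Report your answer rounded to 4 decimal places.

8.4815

Per component, A: μ=6, E[X²]=72; B: μ=10.8, E[X²]=233.28; C: μ=3.7, E[X²]=27.38.
E[X] = 0.4·6 + 0.4·10.8 + 0.2·3.7 = 7.46.
E[X²] = 0.4·72 + 0.4·233.28 + 0.2·27.38 = 127.588.
Var(X) = E[X²] − (E[X])² = 127.588 − 55.6516 = 71.9364.
SD(X) = √71.9364 = 8.48153.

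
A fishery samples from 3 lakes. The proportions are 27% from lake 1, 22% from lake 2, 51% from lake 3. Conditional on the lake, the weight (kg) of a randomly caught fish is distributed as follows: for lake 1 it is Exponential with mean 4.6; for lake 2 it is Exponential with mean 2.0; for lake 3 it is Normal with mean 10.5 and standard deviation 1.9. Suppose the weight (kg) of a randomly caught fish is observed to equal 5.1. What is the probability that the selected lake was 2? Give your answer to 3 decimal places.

Likelihoods f(5.1 | ·): 1: 0.0717368; 2: 0.0390408; 3: 0.00369944.
Posterior ∝ prior × likelihood. Numerator for 2: 0.22·0.0390408 = 0.00858898.
Normalizing constant: 0.27·0.0717368 + 0.22·0.0390408 + 0.51·0.00369944 = 0.0298446.
P(2 | observation) = 0.00858898 / 0.0298446 = 0.28779.

0.288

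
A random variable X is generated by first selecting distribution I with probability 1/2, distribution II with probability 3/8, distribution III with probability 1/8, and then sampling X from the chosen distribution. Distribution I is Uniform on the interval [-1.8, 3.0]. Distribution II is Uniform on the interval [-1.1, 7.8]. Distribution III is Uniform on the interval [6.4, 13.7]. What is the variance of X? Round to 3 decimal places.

Per component, I: μ=0.6, E[X²]=2.28; II: μ=3.35, E[X²]=17.8233; III: μ=10.05, E[X²]=105.443.
E[X] = 0.5·0.6 + 0.375·3.35 + 0.125·10.05 = 2.8125.
E[X²] = 0.5·2.28 + 0.375·17.8233 + 0.125·105.443 = 21.0042.
Var(X) = E[X²] − (E[X])² = 21.0042 − 7.91016 = 13.094.

13.094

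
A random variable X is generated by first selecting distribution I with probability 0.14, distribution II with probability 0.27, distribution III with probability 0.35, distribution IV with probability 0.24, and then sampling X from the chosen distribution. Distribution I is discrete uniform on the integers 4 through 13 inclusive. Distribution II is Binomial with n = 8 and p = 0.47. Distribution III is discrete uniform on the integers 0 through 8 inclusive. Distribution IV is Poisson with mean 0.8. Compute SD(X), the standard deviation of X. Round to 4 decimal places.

Per component, I: μ=8.5, E[X²]=80.5; II: μ=3.76, E[X²]=16.1304; III: μ=4, E[X²]=22.6667; IV: μ=0.8, E[X²]=1.44.
E[X] = 0.14·8.5 + 0.27·3.76 + 0.35·4 + 0.24·0.8 = 3.7972.
E[X²] = 0.14·80.5 + 0.27·16.1304 + 0.35·22.6667 + 0.24·1.44 = 23.9041.
Var(X) = E[X²] − (E[X])² = 23.9041 − 14.4187 = 9.48541.
SD(X) = √9.48541 = 3.07984.

3.0798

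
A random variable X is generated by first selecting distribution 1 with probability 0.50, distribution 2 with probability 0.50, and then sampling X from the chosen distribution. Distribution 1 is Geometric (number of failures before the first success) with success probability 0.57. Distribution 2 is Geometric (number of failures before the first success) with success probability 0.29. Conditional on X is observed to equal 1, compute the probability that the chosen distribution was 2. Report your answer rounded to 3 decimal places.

Likelihoods P(X=1 | ·): 1: 0.2451; 2: 0.2059.
Posterior ∝ prior × likelihood. Numerator for 2: 0.5·0.2059 = 0.10295.
Normalizing constant: 0.5·0.2451 + 0.5·0.2059 = 0.2255.
P(2 | observation) = 0.10295 / 0.2255 = 0.456541.

0.457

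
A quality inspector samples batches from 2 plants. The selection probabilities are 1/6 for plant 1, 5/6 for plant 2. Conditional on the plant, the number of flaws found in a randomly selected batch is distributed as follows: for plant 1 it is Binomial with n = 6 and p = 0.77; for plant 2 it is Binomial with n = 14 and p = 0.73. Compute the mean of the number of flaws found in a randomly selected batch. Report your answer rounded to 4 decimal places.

Component means — 1: 4.62; 2: 10.22.
E[X] = 0.166667·4.62 + 0.833333·10.22 = 9.28667.

9.2867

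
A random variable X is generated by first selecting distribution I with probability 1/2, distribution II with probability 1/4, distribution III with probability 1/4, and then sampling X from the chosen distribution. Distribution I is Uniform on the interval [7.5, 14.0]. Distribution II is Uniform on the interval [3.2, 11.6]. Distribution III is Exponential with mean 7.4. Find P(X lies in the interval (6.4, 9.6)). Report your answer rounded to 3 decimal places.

Conditional on each component, P(6.4 < X < 9.6): I: 0.323077; II: 0.380952; III: 0.147839.
By total probability, P(6.4 < X < 9.6) = 0.5·0.323077 + 0.25·0.380952 + 0.25·0.147839 = 0.293736.

0.294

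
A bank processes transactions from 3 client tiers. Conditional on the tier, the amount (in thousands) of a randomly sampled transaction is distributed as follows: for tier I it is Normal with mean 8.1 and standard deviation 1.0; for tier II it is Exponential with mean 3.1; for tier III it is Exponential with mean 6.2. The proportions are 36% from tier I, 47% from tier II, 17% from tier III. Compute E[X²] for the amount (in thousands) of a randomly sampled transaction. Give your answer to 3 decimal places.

For each component E[X²] = Var + (mean)², giving I: 66.61; II: 19.22; III: 76.88.
Overall E[X²] = 0.36·66.61 + 0.47·19.22 + 0.17·76.88 = 46.0826.

46.083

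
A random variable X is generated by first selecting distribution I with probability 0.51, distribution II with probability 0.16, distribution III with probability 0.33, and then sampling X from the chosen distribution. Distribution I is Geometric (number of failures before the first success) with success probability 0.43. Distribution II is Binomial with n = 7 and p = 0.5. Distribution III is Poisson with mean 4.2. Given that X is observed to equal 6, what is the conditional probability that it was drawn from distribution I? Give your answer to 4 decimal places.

Likelihoods P(X=6 | ·): I: 0.0147475; II: 0.0546875; III: 0.114321.
Posterior ∝ prior × likelihood. Numerator for I: 0.51·0.0147475 = 0.00752121.
Normalizing constant: 0.51·0.0147475 + 0.16·0.0546875 + 0.33·0.114321 = 0.0539972.
P(I | observation) = 0.00752121 / 0.0539972 = 0.139289.

0.1393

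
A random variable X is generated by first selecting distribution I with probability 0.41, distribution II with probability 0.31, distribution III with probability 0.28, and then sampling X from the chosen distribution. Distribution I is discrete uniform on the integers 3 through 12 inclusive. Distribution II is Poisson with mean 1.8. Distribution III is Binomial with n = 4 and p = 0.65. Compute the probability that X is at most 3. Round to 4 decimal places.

Conditional on each component, P(X ≤ 3): I: 0.1; II: 0.891292; III: 0.821494.
By total probability, P(X ≤ 3) = 0.41·0.1 + 0.31·0.891292 + 0.28·0.821494 = 0.547319.

0.5473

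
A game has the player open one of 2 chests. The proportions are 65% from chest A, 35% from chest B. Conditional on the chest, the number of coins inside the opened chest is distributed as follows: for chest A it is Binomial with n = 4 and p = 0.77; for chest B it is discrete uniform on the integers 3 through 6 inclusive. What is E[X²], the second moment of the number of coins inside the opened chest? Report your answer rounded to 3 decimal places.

14.152

For each component E[X²] = Var + (mean)², giving A: 10.1948; B: 21.5.
Overall E[X²] = 0.65·10.1948 + 0.35·21.5 = 14.1516.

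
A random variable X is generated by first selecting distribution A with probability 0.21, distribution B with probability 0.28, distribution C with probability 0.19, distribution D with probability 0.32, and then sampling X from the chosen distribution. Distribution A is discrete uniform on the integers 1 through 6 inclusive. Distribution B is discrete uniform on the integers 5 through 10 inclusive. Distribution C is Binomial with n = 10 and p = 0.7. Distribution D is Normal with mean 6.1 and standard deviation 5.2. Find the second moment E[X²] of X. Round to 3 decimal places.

50.021

For each component E[X²] = Var + (mean)², giving A: 15.1667; B: 59.1667; C: 51.1; D: 64.25.
Overall E[X²] = 0.21·15.1667 + 0.28·59.1667 + 0.19·51.1 + 0.32·64.25 = 50.0207.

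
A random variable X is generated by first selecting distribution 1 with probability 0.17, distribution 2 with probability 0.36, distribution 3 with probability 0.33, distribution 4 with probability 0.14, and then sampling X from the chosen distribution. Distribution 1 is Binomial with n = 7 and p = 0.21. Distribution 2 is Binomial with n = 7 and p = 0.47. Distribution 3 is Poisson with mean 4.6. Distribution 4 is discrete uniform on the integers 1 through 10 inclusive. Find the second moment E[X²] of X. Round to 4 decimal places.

For each component E[X²] = Var + (mean)², giving 1: 3.3222; 2: 12.5678; 3: 25.76; 4: 38.5.
Overall E[X²] = 0.17·3.3222 + 0.36·12.5678 + 0.33·25.76 + 0.14·38.5 = 18.98.

18.9800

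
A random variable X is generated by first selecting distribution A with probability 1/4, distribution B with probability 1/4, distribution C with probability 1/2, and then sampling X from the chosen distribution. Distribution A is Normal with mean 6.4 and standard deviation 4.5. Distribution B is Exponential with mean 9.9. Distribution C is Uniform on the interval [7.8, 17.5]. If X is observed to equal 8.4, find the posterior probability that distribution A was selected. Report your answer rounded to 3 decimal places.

0.244

Likelihoods f(8.4 | ·): A: 0.0803164; B: 0.0432387; C: 0.103093.
Posterior ∝ prior × likelihood. Numerator for A: 0.25·0.0803164 = 0.0200791.
Normalizing constant: 0.25·0.0803164 + 0.25·0.0432387 + 0.5·0.103093 = 0.0824352.
P(A | observation) = 0.0200791 / 0.0824352 = 0.243574.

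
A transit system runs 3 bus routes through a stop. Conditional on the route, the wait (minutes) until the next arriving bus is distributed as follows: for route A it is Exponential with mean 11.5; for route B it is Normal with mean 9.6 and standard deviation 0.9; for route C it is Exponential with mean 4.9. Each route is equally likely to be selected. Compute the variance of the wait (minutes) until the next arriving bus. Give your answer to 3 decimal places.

Per component, A: μ=11.5, E[X²]=264.5; B: μ=9.6, E[X²]=92.97; C: μ=4.9, E[X²]=48.02.
E[X] = 0.333333·11.5 + 0.333333·9.6 + 0.333333·4.9 = 8.66667.
E[X²] = 0.333333·264.5 + 0.333333·92.97 + 0.333333·48.02 = 135.163.
Var(X) = E[X²] − (E[X])² = 135.163 − 75.1111 = 60.0522.

60.052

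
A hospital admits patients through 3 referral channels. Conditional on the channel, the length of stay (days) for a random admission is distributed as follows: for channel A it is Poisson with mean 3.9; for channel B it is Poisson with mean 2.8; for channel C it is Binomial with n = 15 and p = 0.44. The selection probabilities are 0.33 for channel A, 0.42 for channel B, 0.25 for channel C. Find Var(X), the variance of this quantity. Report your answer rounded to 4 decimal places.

Per component, A: μ=3.9, E[X²]=19.11; B: μ=2.8, E[X²]=10.64; C: μ=6.6, E[X²]=47.256.
E[X] = 0.33·3.9 + 0.42·2.8 + 0.25·6.6 = 4.113.
E[X²] = 0.33·19.11 + 0.42·10.64 + 0.25·47.256 = 22.5891.
Var(X) = E[X²] − (E[X])² = 22.5891 − 16.9168 = 5.67233.

5.6723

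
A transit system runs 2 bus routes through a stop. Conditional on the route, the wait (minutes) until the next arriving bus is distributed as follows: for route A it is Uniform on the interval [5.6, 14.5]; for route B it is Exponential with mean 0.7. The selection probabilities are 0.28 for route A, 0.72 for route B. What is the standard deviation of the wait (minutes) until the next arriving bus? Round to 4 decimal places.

4.4526

Per component, A: μ=10.05, E[X²]=107.603; B: μ=0.7, E[X²]=0.98.
E[X] = 0.28·10.05 + 0.72·0.7 = 3.318.
E[X²] = 0.28·107.603 + 0.72·0.98 = 30.8345.
Var(X) = E[X²] − (E[X])² = 30.8345 − 11.0091 = 19.8254.
SD(X) = √19.8254 = 4.45257.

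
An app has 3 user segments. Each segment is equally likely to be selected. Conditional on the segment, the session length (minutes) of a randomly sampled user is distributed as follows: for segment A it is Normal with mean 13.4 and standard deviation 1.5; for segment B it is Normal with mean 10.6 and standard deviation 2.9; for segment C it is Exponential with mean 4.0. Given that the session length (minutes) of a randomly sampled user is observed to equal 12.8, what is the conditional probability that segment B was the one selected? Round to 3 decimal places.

Likelihoods f(12.8 | ·): A: 0.245513; B: 0.103167; C: 0.0101906.
Posterior ∝ prior × likelihood. Numerator for B: 0.333333·0.103167 = 0.0343891.
Normalizing constant: 0.333333·0.245513 + 0.333333·0.103167 + 0.333333·0.0101906 = 0.119624.
P(B | observation) = 0.0343891 / 0.119624 = 0.287477.

0.287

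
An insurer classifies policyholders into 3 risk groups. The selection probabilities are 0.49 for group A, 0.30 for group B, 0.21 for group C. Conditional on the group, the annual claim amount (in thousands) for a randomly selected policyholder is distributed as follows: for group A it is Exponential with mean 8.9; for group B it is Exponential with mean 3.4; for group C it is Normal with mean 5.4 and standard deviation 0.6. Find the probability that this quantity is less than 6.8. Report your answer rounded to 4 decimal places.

0.7291

Conditional on each group, P(X < 6.8): A: 0.534221; B: 0.864665; C: 0.990185.
By total probability, P(X < 6.8) = 0.49·0.534221 + 0.3·0.864665 + 0.21·0.990185 = 0.729107.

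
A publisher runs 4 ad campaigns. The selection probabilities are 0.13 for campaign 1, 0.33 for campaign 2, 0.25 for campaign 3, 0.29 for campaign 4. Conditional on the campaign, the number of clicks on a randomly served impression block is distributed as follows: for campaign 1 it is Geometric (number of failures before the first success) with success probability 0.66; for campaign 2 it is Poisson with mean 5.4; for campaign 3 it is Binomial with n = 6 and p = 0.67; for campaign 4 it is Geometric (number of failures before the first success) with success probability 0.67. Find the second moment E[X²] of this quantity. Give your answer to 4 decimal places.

16.1961

For each component E[X²] = Var + (mean)², giving 1: 1.04591; 2: 34.56; 3: 17.487; 4: 0.977723.
Overall E[X²] = 0.13·1.04591 + 0.33·34.56 + 0.25·17.487 + 0.29·0.977723 = 16.1961.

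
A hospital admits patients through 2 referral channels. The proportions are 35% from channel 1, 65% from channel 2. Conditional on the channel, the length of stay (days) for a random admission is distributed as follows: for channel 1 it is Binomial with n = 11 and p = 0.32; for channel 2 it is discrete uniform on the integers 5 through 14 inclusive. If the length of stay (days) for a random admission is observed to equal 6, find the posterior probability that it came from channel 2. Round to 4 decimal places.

0.7203

Likelihoods P(X=6 | ·): 1: 0.0721251; 2: 0.1.
Posterior ∝ prior × likelihood. Numerator for 2: 0.65·0.1 = 0.065.
Normalizing constant: 0.35·0.0721251 + 0.65·0.1 = 0.0902438.
P(2 | observation) = 0.065 / 0.0902438 = 0.720271.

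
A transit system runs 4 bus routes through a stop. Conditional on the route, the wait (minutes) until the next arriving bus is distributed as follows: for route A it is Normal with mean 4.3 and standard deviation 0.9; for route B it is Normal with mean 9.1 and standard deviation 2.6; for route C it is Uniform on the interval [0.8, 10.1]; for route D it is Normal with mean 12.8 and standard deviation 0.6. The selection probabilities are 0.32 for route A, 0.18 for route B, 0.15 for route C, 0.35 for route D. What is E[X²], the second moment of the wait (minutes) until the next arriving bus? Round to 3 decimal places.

For each component E[X²] = Var + (mean)², giving A: 19.3; B: 89.57; C: 36.91; D: 164.2.
Overall E[X²] = 0.32·19.3 + 0.18·89.57 + 0.15·36.91 + 0.35·164.2 = 85.3051.

85.305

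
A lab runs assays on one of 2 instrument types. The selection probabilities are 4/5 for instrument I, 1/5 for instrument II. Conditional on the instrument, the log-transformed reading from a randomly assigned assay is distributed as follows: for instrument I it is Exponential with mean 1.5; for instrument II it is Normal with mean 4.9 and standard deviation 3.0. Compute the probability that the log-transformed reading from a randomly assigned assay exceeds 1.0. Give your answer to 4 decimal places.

0.5914

Conditional on each instrument, P(X > 1.0): I: 0.513417; II: 0.9032.
By total probability, P(X > 1.0) = 0.8·0.513417 + 0.2·0.9032 = 0.591374.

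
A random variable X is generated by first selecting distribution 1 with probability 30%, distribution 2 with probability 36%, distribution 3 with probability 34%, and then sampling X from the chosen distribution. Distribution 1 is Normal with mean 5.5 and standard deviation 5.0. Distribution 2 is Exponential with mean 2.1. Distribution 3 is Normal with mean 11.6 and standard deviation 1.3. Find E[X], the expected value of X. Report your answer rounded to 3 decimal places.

6.350

Component means — 1: 5.5; 2: 2.1; 3: 11.6.
E[X] = 0.3·5.5 + 0.36·2.1 + 0.34·11.6 = 6.35.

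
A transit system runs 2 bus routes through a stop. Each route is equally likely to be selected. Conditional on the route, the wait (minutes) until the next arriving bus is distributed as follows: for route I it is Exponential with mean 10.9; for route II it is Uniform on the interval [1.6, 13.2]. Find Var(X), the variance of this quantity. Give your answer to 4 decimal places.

Per component, I: μ=10.9, E[X²]=237.62; II: μ=7.4, E[X²]=65.9733.
E[X] = 0.5·10.9 + 0.5·7.4 = 9.15.
E[X²] = 0.5·237.62 + 0.5·65.9733 = 151.797.
Var(X) = E[X²] − (E[X])² = 151.797 − 83.7225 = 68.0742.

68.0742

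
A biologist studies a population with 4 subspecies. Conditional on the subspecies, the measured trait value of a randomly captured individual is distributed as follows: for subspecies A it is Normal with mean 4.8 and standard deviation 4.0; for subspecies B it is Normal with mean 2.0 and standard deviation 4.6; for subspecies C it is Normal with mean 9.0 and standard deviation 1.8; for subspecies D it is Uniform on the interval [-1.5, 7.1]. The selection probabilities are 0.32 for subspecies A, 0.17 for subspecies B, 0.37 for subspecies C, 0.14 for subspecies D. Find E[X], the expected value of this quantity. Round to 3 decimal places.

5.598

Component means — A: 4.8; B: 2; C: 9; D: 2.8.
E[X] = 0.32·4.8 + 0.17·2 + 0.37·9 + 0.14·2.8 = 5.598.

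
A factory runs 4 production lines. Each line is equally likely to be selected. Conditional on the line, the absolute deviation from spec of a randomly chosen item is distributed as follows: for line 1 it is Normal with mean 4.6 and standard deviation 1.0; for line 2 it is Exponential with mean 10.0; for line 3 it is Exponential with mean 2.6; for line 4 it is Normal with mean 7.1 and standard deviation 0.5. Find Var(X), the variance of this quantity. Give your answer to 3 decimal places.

34.679

Per component, 1: μ=4.6, E[X²]=22.16; 2: μ=10, E[X²]=200; 3: μ=2.6, E[X²]=13.52; 4: μ=7.1, E[X²]=50.66.
E[X] = 0.25·4.6 + 0.25·10 + 0.25·2.6 + 0.25·7.1 = 6.075.
E[X²] = 0.25·22.16 + 0.25·200 + 0.25·13.52 + 0.25·50.66 = 71.585.
Var(X) = E[X²] − (E[X])² = 71.585 − 36.9056 = 34.6794.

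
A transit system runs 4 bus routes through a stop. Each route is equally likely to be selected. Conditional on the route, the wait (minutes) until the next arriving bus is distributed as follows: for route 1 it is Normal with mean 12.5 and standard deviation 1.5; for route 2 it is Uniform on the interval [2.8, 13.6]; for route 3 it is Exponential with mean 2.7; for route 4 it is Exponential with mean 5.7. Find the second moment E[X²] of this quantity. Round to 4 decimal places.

78.7550

For each component E[X²] = Var + (mean)², giving 1: 158.5; 2: 76.96; 3: 14.58; 4: 64.98.
Overall E[X²] = 0.25·158.5 + 0.25·76.96 + 0.25·14.58 + 0.25·64.98 = 78.755.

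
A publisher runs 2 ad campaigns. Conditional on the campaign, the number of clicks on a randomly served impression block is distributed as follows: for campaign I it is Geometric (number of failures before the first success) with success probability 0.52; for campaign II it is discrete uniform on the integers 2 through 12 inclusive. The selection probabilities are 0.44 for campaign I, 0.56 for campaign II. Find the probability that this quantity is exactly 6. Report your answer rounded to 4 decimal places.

0.0537

Conditional on each campaign, P(X = 6): I: 0.00635991; II: 0.0909091.
By total probability, P(X = 6) = 0.44·0.00635991 + 0.56·0.0909091 = 0.0537075.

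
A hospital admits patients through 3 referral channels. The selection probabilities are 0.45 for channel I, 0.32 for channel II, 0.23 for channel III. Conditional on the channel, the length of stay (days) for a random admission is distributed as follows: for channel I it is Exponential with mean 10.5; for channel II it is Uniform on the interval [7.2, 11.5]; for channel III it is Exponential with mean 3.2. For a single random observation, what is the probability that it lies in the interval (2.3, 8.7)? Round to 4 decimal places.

Conditional on each channel, P(2.3 < X < 8.7): I: 0.366611; II: 0.348837; III: 0.421404.
By total probability, P(2.3 < X < 8.7) = 0.45·0.366611 + 0.32·0.348837 + 0.23·0.421404 = 0.373526.

0.3735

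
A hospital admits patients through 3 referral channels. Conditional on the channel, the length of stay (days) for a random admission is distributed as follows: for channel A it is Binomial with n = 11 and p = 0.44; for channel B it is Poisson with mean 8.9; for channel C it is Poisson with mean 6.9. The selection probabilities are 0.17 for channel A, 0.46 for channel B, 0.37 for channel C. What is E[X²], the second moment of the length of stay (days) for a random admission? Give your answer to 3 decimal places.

For each component E[X²] = Var + (mean)², giving A: 26.136; B: 88.11; C: 54.51.
Overall E[X²] = 0.17·26.136 + 0.46·88.11 + 0.37·54.51 = 65.1424.

65.142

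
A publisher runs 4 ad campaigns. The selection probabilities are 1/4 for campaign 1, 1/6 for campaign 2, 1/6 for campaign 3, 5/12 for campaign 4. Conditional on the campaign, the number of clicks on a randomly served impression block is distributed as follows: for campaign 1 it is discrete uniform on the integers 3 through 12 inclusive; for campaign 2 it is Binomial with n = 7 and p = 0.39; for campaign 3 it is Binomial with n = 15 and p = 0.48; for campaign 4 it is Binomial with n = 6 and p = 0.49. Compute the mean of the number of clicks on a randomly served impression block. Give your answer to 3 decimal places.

Component means — 1: 7.5; 2: 2.73; 3: 7.2; 4: 2.94.
E[X] = 0.25·7.5 + 0.166667·2.73 + 0.166667·7.2 + 0.416667·2.94 = 4.755.

4.755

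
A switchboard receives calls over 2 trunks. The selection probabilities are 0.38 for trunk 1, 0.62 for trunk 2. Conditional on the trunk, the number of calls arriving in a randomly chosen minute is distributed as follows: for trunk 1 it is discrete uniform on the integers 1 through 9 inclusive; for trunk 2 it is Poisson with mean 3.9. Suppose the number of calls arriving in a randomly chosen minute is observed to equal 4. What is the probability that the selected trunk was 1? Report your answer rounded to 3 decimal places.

0.259

Likelihoods P(X=4 | ·): 1: 0.111111; 2: 0.195119.
Posterior ∝ prior × likelihood. Numerator for 1: 0.38·0.111111 = 0.0422222.
Normalizing constant: 0.38·0.111111 + 0.62·0.195119 = 0.163196.
P(1 | observation) = 0.0422222 / 0.163196 = 0.258721.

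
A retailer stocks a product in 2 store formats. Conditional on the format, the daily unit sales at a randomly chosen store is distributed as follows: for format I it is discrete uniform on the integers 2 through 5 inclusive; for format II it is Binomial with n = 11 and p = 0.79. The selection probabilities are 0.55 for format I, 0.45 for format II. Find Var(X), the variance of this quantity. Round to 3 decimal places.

8.175

Per component, I: μ=3.5, E[X²]=13.5; II: μ=8.69, E[X²]=77.341.
E[X] = 0.55·3.5 + 0.45·8.69 = 5.8355.
E[X²] = 0.55·13.5 + 0.45·77.341 = 42.2285.
Var(X) = E[X²] − (E[X])² = 42.2285 − 34.0531 = 8.17539.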